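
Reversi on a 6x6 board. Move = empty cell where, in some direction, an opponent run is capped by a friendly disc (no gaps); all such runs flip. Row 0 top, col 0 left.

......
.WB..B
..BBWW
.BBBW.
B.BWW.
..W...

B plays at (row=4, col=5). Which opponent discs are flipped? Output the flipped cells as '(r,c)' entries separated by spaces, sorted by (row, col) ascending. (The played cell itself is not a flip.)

Dir NW: opp run (3,4) capped by B -> flip
Dir N: first cell '.' (not opp) -> no flip
Dir NE: edge -> no flip
Dir W: opp run (4,4) (4,3) capped by B -> flip
Dir E: edge -> no flip
Dir SW: first cell '.' (not opp) -> no flip
Dir S: first cell '.' (not opp) -> no flip
Dir SE: edge -> no flip

Answer: (3,4) (4,3) (4,4)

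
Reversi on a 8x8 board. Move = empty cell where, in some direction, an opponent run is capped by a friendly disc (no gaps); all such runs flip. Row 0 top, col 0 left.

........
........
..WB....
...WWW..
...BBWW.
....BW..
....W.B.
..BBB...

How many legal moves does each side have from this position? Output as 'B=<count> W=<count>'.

Answer: B=9 W=8

Derivation:
-- B to move --
(1,1): flips 2 -> legal
(1,2): no bracket -> illegal
(1,3): no bracket -> illegal
(2,1): flips 1 -> legal
(2,4): flips 1 -> legal
(2,5): flips 1 -> legal
(2,6): flips 1 -> legal
(3,1): no bracket -> illegal
(3,2): no bracket -> illegal
(3,6): flips 1 -> legal
(3,7): flips 3 -> legal
(4,2): no bracket -> illegal
(4,7): flips 2 -> legal
(5,3): no bracket -> illegal
(5,6): flips 3 -> legal
(5,7): no bracket -> illegal
(6,3): no bracket -> illegal
(6,5): no bracket -> illegal
(7,5): no bracket -> illegal
B mobility = 9
-- W to move --
(1,2): flips 1 -> legal
(1,3): flips 1 -> legal
(1,4): no bracket -> illegal
(2,4): flips 1 -> legal
(3,2): no bracket -> illegal
(4,2): flips 2 -> legal
(5,2): flips 1 -> legal
(5,3): flips 3 -> legal
(5,6): no bracket -> illegal
(5,7): no bracket -> illegal
(6,1): no bracket -> illegal
(6,2): no bracket -> illegal
(6,3): flips 1 -> legal
(6,5): no bracket -> illegal
(6,7): no bracket -> illegal
(7,1): no bracket -> illegal
(7,5): no bracket -> illegal
(7,6): no bracket -> illegal
(7,7): flips 1 -> legal
W mobility = 8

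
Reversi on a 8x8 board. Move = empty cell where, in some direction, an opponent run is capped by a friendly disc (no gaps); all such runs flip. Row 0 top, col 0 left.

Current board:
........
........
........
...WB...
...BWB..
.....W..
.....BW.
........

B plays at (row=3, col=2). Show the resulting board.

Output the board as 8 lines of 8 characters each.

Place B at (3,2); scan 8 dirs for brackets.
Dir NW: first cell '.' (not opp) -> no flip
Dir N: first cell '.' (not opp) -> no flip
Dir NE: first cell '.' (not opp) -> no flip
Dir W: first cell '.' (not opp) -> no flip
Dir E: opp run (3,3) capped by B -> flip
Dir SW: first cell '.' (not opp) -> no flip
Dir S: first cell '.' (not opp) -> no flip
Dir SE: first cell 'B' (not opp) -> no flip
All flips: (3,3)

Answer: ........
........
........
..BBB...
...BWB..
.....W..
.....BW.
........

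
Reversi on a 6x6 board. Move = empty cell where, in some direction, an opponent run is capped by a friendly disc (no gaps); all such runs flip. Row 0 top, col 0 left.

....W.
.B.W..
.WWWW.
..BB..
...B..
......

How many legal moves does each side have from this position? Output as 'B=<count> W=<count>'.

Answer: B=6 W=7

Derivation:
-- B to move --
(0,2): no bracket -> illegal
(0,3): flips 2 -> legal
(0,5): no bracket -> illegal
(1,0): flips 1 -> legal
(1,2): flips 1 -> legal
(1,4): flips 1 -> legal
(1,5): flips 1 -> legal
(2,0): no bracket -> illegal
(2,5): no bracket -> illegal
(3,0): no bracket -> illegal
(3,1): flips 1 -> legal
(3,4): no bracket -> illegal
(3,5): no bracket -> illegal
B mobility = 6
-- W to move --
(0,0): flips 1 -> legal
(0,1): flips 1 -> legal
(0,2): no bracket -> illegal
(1,0): no bracket -> illegal
(1,2): no bracket -> illegal
(2,0): no bracket -> illegal
(3,1): no bracket -> illegal
(3,4): no bracket -> illegal
(4,1): flips 1 -> legal
(4,2): flips 2 -> legal
(4,4): flips 1 -> legal
(5,2): no bracket -> illegal
(5,3): flips 2 -> legal
(5,4): flips 2 -> legal
W mobility = 7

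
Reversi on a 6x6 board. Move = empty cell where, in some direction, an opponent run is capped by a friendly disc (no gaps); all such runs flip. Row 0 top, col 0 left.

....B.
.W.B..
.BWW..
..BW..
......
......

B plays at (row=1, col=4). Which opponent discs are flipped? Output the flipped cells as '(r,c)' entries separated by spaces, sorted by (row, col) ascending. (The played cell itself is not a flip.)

Dir NW: first cell '.' (not opp) -> no flip
Dir N: first cell 'B' (not opp) -> no flip
Dir NE: first cell '.' (not opp) -> no flip
Dir W: first cell 'B' (not opp) -> no flip
Dir E: first cell '.' (not opp) -> no flip
Dir SW: opp run (2,3) capped by B -> flip
Dir S: first cell '.' (not opp) -> no flip
Dir SE: first cell '.' (not opp) -> no flip

Answer: (2,3)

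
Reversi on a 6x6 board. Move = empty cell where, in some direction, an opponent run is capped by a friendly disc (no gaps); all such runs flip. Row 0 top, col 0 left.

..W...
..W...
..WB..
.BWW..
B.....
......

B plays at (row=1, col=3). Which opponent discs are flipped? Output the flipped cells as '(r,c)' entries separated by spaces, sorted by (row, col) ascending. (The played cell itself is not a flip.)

Dir NW: opp run (0,2), next=edge -> no flip
Dir N: first cell '.' (not opp) -> no flip
Dir NE: first cell '.' (not opp) -> no flip
Dir W: opp run (1,2), next='.' -> no flip
Dir E: first cell '.' (not opp) -> no flip
Dir SW: opp run (2,2) capped by B -> flip
Dir S: first cell 'B' (not opp) -> no flip
Dir SE: first cell '.' (not opp) -> no flip

Answer: (2,2)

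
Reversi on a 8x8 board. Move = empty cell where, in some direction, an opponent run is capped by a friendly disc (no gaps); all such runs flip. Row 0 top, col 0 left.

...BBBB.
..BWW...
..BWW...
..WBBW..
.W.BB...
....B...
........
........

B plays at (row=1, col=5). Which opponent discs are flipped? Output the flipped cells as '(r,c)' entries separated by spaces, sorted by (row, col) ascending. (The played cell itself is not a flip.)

Dir NW: first cell 'B' (not opp) -> no flip
Dir N: first cell 'B' (not opp) -> no flip
Dir NE: first cell 'B' (not opp) -> no flip
Dir W: opp run (1,4) (1,3) capped by B -> flip
Dir E: first cell '.' (not opp) -> no flip
Dir SW: opp run (2,4) capped by B -> flip
Dir S: first cell '.' (not opp) -> no flip
Dir SE: first cell '.' (not opp) -> no flip

Answer: (1,3) (1,4) (2,4)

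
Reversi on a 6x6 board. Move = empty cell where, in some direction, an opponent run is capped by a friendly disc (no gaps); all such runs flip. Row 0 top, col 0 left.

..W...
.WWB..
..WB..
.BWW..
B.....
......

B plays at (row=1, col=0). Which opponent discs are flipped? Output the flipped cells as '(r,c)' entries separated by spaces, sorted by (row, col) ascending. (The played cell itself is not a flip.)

Answer: (1,1) (1,2)

Derivation:
Dir NW: edge -> no flip
Dir N: first cell '.' (not opp) -> no flip
Dir NE: first cell '.' (not opp) -> no flip
Dir W: edge -> no flip
Dir E: opp run (1,1) (1,2) capped by B -> flip
Dir SW: edge -> no flip
Dir S: first cell '.' (not opp) -> no flip
Dir SE: first cell '.' (not opp) -> no flip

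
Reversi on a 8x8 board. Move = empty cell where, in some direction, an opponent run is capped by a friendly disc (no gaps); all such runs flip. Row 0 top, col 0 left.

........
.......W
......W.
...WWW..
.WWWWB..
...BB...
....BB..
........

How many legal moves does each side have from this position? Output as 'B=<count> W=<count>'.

-- B to move --
(0,6): no bracket -> illegal
(0,7): no bracket -> illegal
(1,5): no bracket -> illegal
(1,6): no bracket -> illegal
(2,2): no bracket -> illegal
(2,3): flips 3 -> legal
(2,4): flips 2 -> legal
(2,5): flips 1 -> legal
(2,7): no bracket -> illegal
(3,0): no bracket -> illegal
(3,1): flips 1 -> legal
(3,2): flips 1 -> legal
(3,6): no bracket -> illegal
(3,7): no bracket -> illegal
(4,0): flips 4 -> legal
(4,6): no bracket -> illegal
(5,0): no bracket -> illegal
(5,1): no bracket -> illegal
(5,2): no bracket -> illegal
(5,5): no bracket -> illegal
B mobility = 6
-- W to move --
(3,6): no bracket -> illegal
(4,6): flips 1 -> legal
(5,2): no bracket -> illegal
(5,5): flips 1 -> legal
(5,6): flips 1 -> legal
(6,2): flips 1 -> legal
(6,3): flips 1 -> legal
(6,6): no bracket -> illegal
(7,3): no bracket -> illegal
(7,4): flips 2 -> legal
(7,5): flips 2 -> legal
(7,6): flips 2 -> legal
W mobility = 8

Answer: B=6 W=8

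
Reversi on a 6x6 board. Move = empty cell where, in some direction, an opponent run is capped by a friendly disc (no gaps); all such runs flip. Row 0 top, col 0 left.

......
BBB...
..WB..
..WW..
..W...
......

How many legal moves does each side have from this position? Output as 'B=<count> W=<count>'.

Answer: B=5 W=5

Derivation:
-- B to move --
(1,3): no bracket -> illegal
(2,1): flips 1 -> legal
(2,4): no bracket -> illegal
(3,1): no bracket -> illegal
(3,4): no bracket -> illegal
(4,1): flips 1 -> legal
(4,3): flips 1 -> legal
(4,4): flips 2 -> legal
(5,1): no bracket -> illegal
(5,2): flips 3 -> legal
(5,3): no bracket -> illegal
B mobility = 5
-- W to move --
(0,0): flips 1 -> legal
(0,1): no bracket -> illegal
(0,2): flips 1 -> legal
(0,3): no bracket -> illegal
(1,3): flips 1 -> legal
(1,4): flips 1 -> legal
(2,0): no bracket -> illegal
(2,1): no bracket -> illegal
(2,4): flips 1 -> legal
(3,4): no bracket -> illegal
W mobility = 5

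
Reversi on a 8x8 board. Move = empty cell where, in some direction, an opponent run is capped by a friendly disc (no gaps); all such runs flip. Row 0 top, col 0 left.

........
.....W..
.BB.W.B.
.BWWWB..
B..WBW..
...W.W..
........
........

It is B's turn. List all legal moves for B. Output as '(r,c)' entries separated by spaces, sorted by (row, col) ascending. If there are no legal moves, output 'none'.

Answer: (0,4) (1,3) (1,4) (4,2) (4,6) (5,4) (6,2) (6,5) (6,6)

Derivation:
(0,4): flips 1 -> legal
(0,5): no bracket -> illegal
(0,6): no bracket -> illegal
(1,3): flips 1 -> legal
(1,4): flips 2 -> legal
(1,6): no bracket -> illegal
(2,3): no bracket -> illegal
(2,5): no bracket -> illegal
(3,6): no bracket -> illegal
(4,1): no bracket -> illegal
(4,2): flips 2 -> legal
(4,6): flips 1 -> legal
(5,2): no bracket -> illegal
(5,4): flips 2 -> legal
(5,6): no bracket -> illegal
(6,2): flips 1 -> legal
(6,3): no bracket -> illegal
(6,4): no bracket -> illegal
(6,5): flips 2 -> legal
(6,6): flips 1 -> legal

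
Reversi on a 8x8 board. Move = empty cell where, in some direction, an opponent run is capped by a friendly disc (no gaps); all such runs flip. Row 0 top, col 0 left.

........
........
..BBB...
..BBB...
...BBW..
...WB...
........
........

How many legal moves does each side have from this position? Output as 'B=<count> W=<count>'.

Answer: B=6 W=6

Derivation:
-- B to move --
(3,5): no bracket -> illegal
(3,6): flips 1 -> legal
(4,2): no bracket -> illegal
(4,6): flips 1 -> legal
(5,2): flips 1 -> legal
(5,5): no bracket -> illegal
(5,6): flips 1 -> legal
(6,2): flips 1 -> legal
(6,3): flips 1 -> legal
(6,4): no bracket -> illegal
B mobility = 6
-- W to move --
(1,1): no bracket -> illegal
(1,2): flips 2 -> legal
(1,3): flips 3 -> legal
(1,4): no bracket -> illegal
(1,5): no bracket -> illegal
(2,1): no bracket -> illegal
(2,5): no bracket -> illegal
(3,1): no bracket -> illegal
(3,5): flips 1 -> legal
(4,1): no bracket -> illegal
(4,2): flips 2 -> legal
(5,2): no bracket -> illegal
(5,5): flips 1 -> legal
(6,3): flips 1 -> legal
(6,4): no bracket -> illegal
(6,5): no bracket -> illegal
W mobility = 6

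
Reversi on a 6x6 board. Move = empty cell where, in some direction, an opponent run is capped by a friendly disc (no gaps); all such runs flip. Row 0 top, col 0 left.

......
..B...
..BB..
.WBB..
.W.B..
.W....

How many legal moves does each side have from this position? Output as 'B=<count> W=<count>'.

-- B to move --
(2,0): no bracket -> illegal
(2,1): no bracket -> illegal
(3,0): flips 1 -> legal
(4,0): flips 1 -> legal
(4,2): no bracket -> illegal
(5,0): flips 1 -> legal
(5,2): no bracket -> illegal
B mobility = 3
-- W to move --
(0,1): no bracket -> illegal
(0,2): no bracket -> illegal
(0,3): no bracket -> illegal
(1,1): no bracket -> illegal
(1,3): flips 1 -> legal
(1,4): flips 2 -> legal
(2,1): no bracket -> illegal
(2,4): no bracket -> illegal
(3,4): flips 2 -> legal
(4,2): no bracket -> illegal
(4,4): no bracket -> illegal
(5,2): no bracket -> illegal
(5,3): no bracket -> illegal
(5,4): no bracket -> illegal
W mobility = 3

Answer: B=3 W=3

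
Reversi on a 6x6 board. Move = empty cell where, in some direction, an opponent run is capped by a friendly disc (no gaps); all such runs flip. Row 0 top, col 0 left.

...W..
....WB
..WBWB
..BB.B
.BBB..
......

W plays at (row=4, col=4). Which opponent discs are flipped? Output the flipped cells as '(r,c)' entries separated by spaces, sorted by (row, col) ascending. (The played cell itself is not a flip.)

Dir NW: opp run (3,3) capped by W -> flip
Dir N: first cell '.' (not opp) -> no flip
Dir NE: opp run (3,5), next=edge -> no flip
Dir W: opp run (4,3) (4,2) (4,1), next='.' -> no flip
Dir E: first cell '.' (not opp) -> no flip
Dir SW: first cell '.' (not opp) -> no flip
Dir S: first cell '.' (not opp) -> no flip
Dir SE: first cell '.' (not opp) -> no flip

Answer: (3,3)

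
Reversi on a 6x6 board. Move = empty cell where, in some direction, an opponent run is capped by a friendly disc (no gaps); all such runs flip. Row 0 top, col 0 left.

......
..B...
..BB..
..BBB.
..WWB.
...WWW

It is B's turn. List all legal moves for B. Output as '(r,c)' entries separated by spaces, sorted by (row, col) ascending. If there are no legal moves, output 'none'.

Answer: (4,1) (5,1) (5,2)

Derivation:
(3,1): no bracket -> illegal
(4,1): flips 2 -> legal
(4,5): no bracket -> illegal
(5,1): flips 1 -> legal
(5,2): flips 2 -> legal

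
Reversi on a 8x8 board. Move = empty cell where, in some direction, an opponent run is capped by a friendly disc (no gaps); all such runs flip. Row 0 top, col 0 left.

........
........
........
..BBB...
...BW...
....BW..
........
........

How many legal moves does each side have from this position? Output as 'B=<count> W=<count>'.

-- B to move --
(3,5): no bracket -> illegal
(4,5): flips 1 -> legal
(4,6): no bracket -> illegal
(5,3): no bracket -> illegal
(5,6): flips 1 -> legal
(6,4): no bracket -> illegal
(6,5): no bracket -> illegal
(6,6): flips 2 -> legal
B mobility = 3
-- W to move --
(2,1): no bracket -> illegal
(2,2): flips 1 -> legal
(2,3): no bracket -> illegal
(2,4): flips 1 -> legal
(2,5): no bracket -> illegal
(3,1): no bracket -> illegal
(3,5): no bracket -> illegal
(4,1): no bracket -> illegal
(4,2): flips 1 -> legal
(4,5): no bracket -> illegal
(5,2): no bracket -> illegal
(5,3): flips 1 -> legal
(6,3): no bracket -> illegal
(6,4): flips 1 -> legal
(6,5): no bracket -> illegal
W mobility = 5

Answer: B=3 W=5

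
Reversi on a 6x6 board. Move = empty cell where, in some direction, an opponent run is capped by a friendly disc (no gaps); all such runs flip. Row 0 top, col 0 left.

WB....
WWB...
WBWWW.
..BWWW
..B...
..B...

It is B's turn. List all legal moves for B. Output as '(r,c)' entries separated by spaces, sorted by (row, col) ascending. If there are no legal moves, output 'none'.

Answer: (1,4) (1,5) (2,5) (4,5)

Derivation:
(0,2): no bracket -> illegal
(1,3): no bracket -> illegal
(1,4): flips 1 -> legal
(1,5): flips 2 -> legal
(2,5): flips 3 -> legal
(3,0): no bracket -> illegal
(3,1): no bracket -> illegal
(4,3): no bracket -> illegal
(4,4): no bracket -> illegal
(4,5): flips 2 -> legal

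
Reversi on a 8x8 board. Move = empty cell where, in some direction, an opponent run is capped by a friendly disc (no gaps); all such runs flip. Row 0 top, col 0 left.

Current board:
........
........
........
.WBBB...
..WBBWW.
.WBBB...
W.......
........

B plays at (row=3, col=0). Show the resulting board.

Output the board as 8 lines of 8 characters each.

Answer: ........
........
........
BBBBB...
..WBBWW.
.WBBB...
W.......
........

Derivation:
Place B at (3,0); scan 8 dirs for brackets.
Dir NW: edge -> no flip
Dir N: first cell '.' (not opp) -> no flip
Dir NE: first cell '.' (not opp) -> no flip
Dir W: edge -> no flip
Dir E: opp run (3,1) capped by B -> flip
Dir SW: edge -> no flip
Dir S: first cell '.' (not opp) -> no flip
Dir SE: first cell '.' (not opp) -> no flip
All flips: (3,1)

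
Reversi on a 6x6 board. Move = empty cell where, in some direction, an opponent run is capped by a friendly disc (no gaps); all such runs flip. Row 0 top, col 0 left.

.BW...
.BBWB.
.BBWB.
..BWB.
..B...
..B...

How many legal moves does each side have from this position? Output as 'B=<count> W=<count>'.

Answer: B=3 W=11

Derivation:
-- B to move --
(0,3): flips 1 -> legal
(0,4): flips 1 -> legal
(4,3): no bracket -> illegal
(4,4): flips 1 -> legal
B mobility = 3
-- W to move --
(0,0): flips 3 -> legal
(0,3): no bracket -> illegal
(0,4): no bracket -> illegal
(0,5): flips 1 -> legal
(1,0): flips 2 -> legal
(1,5): flips 2 -> legal
(2,0): flips 3 -> legal
(2,5): flips 1 -> legal
(3,0): no bracket -> illegal
(3,1): flips 2 -> legal
(3,5): flips 2 -> legal
(4,1): flips 1 -> legal
(4,3): no bracket -> illegal
(4,4): no bracket -> illegal
(4,5): flips 1 -> legal
(5,1): flips 1 -> legal
(5,3): no bracket -> illegal
W mobility = 11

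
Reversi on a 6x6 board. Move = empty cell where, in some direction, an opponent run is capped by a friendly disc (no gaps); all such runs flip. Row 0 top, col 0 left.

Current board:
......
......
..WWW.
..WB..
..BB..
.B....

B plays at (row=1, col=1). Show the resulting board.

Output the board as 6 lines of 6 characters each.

Place B at (1,1); scan 8 dirs for brackets.
Dir NW: first cell '.' (not opp) -> no flip
Dir N: first cell '.' (not opp) -> no flip
Dir NE: first cell '.' (not opp) -> no flip
Dir W: first cell '.' (not opp) -> no flip
Dir E: first cell '.' (not opp) -> no flip
Dir SW: first cell '.' (not opp) -> no flip
Dir S: first cell '.' (not opp) -> no flip
Dir SE: opp run (2,2) capped by B -> flip
All flips: (2,2)

Answer: ......
.B....
..BWW.
..WB..
..BB..
.B....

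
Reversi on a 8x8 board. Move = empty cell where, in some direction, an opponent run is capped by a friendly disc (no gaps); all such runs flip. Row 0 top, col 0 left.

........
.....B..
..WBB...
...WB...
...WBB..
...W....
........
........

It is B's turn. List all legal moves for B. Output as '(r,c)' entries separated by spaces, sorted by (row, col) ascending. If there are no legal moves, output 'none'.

Answer: (1,1) (2,1) (3,2) (4,2) (5,2) (6,2) (6,3)

Derivation:
(1,1): flips 2 -> legal
(1,2): no bracket -> illegal
(1,3): no bracket -> illegal
(2,1): flips 1 -> legal
(3,1): no bracket -> illegal
(3,2): flips 1 -> legal
(4,2): flips 2 -> legal
(5,2): flips 1 -> legal
(5,4): no bracket -> illegal
(6,2): flips 1 -> legal
(6,3): flips 3 -> legal
(6,4): no bracket -> illegal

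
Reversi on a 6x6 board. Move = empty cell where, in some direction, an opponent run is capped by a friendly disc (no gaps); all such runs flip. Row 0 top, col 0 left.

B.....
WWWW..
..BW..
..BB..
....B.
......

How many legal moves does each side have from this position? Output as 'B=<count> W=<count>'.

-- B to move --
(0,1): no bracket -> illegal
(0,2): flips 1 -> legal
(0,3): flips 2 -> legal
(0,4): flips 1 -> legal
(1,4): flips 1 -> legal
(2,0): flips 1 -> legal
(2,1): no bracket -> illegal
(2,4): flips 1 -> legal
(3,4): no bracket -> illegal
B mobility = 6
-- W to move --
(0,1): no bracket -> illegal
(2,1): flips 1 -> legal
(2,4): no bracket -> illegal
(3,1): flips 1 -> legal
(3,4): no bracket -> illegal
(3,5): no bracket -> illegal
(4,1): flips 1 -> legal
(4,2): flips 2 -> legal
(4,3): flips 1 -> legal
(4,5): no bracket -> illegal
(5,3): no bracket -> illegal
(5,4): no bracket -> illegal
(5,5): flips 3 -> legal
W mobility = 6

Answer: B=6 W=6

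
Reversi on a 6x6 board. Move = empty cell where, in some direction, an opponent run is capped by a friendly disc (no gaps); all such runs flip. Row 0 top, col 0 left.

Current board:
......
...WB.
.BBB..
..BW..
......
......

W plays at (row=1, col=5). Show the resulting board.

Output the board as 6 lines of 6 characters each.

Place W at (1,5); scan 8 dirs for brackets.
Dir NW: first cell '.' (not opp) -> no flip
Dir N: first cell '.' (not opp) -> no flip
Dir NE: edge -> no flip
Dir W: opp run (1,4) capped by W -> flip
Dir E: edge -> no flip
Dir SW: first cell '.' (not opp) -> no flip
Dir S: first cell '.' (not opp) -> no flip
Dir SE: edge -> no flip
All flips: (1,4)

Answer: ......
...WWW
.BBB..
..BW..
......
......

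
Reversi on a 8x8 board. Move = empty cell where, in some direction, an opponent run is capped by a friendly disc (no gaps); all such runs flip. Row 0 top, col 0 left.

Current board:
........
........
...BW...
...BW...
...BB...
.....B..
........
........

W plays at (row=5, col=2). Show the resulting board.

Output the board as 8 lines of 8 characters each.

Answer: ........
........
...BW...
...BW...
...WB...
..W..B..
........
........

Derivation:
Place W at (5,2); scan 8 dirs for brackets.
Dir NW: first cell '.' (not opp) -> no flip
Dir N: first cell '.' (not opp) -> no flip
Dir NE: opp run (4,3) capped by W -> flip
Dir W: first cell '.' (not opp) -> no flip
Dir E: first cell '.' (not opp) -> no flip
Dir SW: first cell '.' (not opp) -> no flip
Dir S: first cell '.' (not opp) -> no flip
Dir SE: first cell '.' (not opp) -> no flip
All flips: (4,3)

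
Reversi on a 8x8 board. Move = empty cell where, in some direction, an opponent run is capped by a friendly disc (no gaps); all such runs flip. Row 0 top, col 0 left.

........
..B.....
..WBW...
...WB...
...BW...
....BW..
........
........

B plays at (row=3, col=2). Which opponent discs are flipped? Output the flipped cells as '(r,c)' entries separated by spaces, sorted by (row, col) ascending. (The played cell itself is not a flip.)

Answer: (2,2) (3,3)

Derivation:
Dir NW: first cell '.' (not opp) -> no flip
Dir N: opp run (2,2) capped by B -> flip
Dir NE: first cell 'B' (not opp) -> no flip
Dir W: first cell '.' (not opp) -> no flip
Dir E: opp run (3,3) capped by B -> flip
Dir SW: first cell '.' (not opp) -> no flip
Dir S: first cell '.' (not opp) -> no flip
Dir SE: first cell 'B' (not opp) -> no flip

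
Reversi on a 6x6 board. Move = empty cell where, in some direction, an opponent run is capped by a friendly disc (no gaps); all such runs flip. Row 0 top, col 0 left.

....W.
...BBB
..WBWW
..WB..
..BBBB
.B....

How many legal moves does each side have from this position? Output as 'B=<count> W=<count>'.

-- B to move --
(0,3): no bracket -> illegal
(0,5): no bracket -> illegal
(1,1): flips 1 -> legal
(1,2): flips 2 -> legal
(2,1): flips 2 -> legal
(3,1): flips 2 -> legal
(3,4): flips 1 -> legal
(3,5): flips 2 -> legal
(4,1): flips 1 -> legal
B mobility = 7
-- W to move --
(0,2): flips 1 -> legal
(0,3): flips 1 -> legal
(0,5): flips 3 -> legal
(1,2): no bracket -> illegal
(3,1): no bracket -> illegal
(3,4): flips 1 -> legal
(3,5): no bracket -> illegal
(4,0): no bracket -> illegal
(4,1): no bracket -> illegal
(5,0): no bracket -> illegal
(5,2): flips 1 -> legal
(5,3): no bracket -> illegal
(5,4): flips 1 -> legal
(5,5): flips 2 -> legal
W mobility = 7

Answer: B=7 W=7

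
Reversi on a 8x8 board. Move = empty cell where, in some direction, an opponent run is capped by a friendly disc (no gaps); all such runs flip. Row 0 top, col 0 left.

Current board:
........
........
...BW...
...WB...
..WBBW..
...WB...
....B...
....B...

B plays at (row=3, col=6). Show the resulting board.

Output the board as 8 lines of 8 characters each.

Answer: ........
........
...BW...
...WB.B.
..WBBB..
...WB...
....B...
....B...

Derivation:
Place B at (3,6); scan 8 dirs for brackets.
Dir NW: first cell '.' (not opp) -> no flip
Dir N: first cell '.' (not opp) -> no flip
Dir NE: first cell '.' (not opp) -> no flip
Dir W: first cell '.' (not opp) -> no flip
Dir E: first cell '.' (not opp) -> no flip
Dir SW: opp run (4,5) capped by B -> flip
Dir S: first cell '.' (not opp) -> no flip
Dir SE: first cell '.' (not opp) -> no flip
All flips: (4,5)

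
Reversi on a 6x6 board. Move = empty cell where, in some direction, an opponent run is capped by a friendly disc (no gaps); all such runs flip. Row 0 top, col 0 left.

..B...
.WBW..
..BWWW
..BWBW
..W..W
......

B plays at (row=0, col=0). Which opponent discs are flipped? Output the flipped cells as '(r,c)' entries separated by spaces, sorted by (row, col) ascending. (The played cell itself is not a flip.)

Dir NW: edge -> no flip
Dir N: edge -> no flip
Dir NE: edge -> no flip
Dir W: edge -> no flip
Dir E: first cell '.' (not opp) -> no flip
Dir SW: edge -> no flip
Dir S: first cell '.' (not opp) -> no flip
Dir SE: opp run (1,1) capped by B -> flip

Answer: (1,1)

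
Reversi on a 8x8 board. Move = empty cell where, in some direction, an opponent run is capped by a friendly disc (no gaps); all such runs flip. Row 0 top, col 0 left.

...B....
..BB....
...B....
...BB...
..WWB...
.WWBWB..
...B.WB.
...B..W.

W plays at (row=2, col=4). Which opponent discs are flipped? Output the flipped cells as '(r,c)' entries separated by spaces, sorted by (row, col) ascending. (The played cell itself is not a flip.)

Answer: (3,3) (3,4) (4,4)

Derivation:
Dir NW: opp run (1,3), next='.' -> no flip
Dir N: first cell '.' (not opp) -> no flip
Dir NE: first cell '.' (not opp) -> no flip
Dir W: opp run (2,3), next='.' -> no flip
Dir E: first cell '.' (not opp) -> no flip
Dir SW: opp run (3,3) capped by W -> flip
Dir S: opp run (3,4) (4,4) capped by W -> flip
Dir SE: first cell '.' (not opp) -> no flip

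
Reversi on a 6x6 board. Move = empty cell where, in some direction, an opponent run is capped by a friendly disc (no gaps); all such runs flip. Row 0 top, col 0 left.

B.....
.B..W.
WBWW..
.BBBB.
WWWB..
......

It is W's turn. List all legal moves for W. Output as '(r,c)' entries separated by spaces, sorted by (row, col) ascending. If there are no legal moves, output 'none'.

Answer: (0,1) (0,2) (2,4) (4,4) (4,5) (5,3)

Derivation:
(0,1): flips 3 -> legal
(0,2): flips 1 -> legal
(1,0): no bracket -> illegal
(1,2): no bracket -> illegal
(2,4): flips 1 -> legal
(2,5): no bracket -> illegal
(3,0): no bracket -> illegal
(3,5): no bracket -> illegal
(4,4): flips 2 -> legal
(4,5): flips 1 -> legal
(5,2): no bracket -> illegal
(5,3): flips 2 -> legal
(5,4): no bracket -> illegal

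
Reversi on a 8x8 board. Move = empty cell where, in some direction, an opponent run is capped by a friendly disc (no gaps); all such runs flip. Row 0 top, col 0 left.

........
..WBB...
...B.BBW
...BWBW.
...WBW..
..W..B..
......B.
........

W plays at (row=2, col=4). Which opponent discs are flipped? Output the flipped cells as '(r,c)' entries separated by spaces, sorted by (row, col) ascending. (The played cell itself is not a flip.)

Dir NW: opp run (1,3), next='.' -> no flip
Dir N: opp run (1,4), next='.' -> no flip
Dir NE: first cell '.' (not opp) -> no flip
Dir W: opp run (2,3), next='.' -> no flip
Dir E: opp run (2,5) (2,6) capped by W -> flip
Dir SW: opp run (3,3), next='.' -> no flip
Dir S: first cell 'W' (not opp) -> no flip
Dir SE: opp run (3,5), next='.' -> no flip

Answer: (2,5) (2,6)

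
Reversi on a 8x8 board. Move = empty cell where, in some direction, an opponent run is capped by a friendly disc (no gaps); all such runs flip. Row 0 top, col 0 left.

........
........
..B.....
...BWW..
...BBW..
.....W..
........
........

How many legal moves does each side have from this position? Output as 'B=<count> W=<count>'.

-- B to move --
(2,3): no bracket -> illegal
(2,4): flips 1 -> legal
(2,5): flips 1 -> legal
(2,6): flips 1 -> legal
(3,6): flips 2 -> legal
(4,6): flips 1 -> legal
(5,4): no bracket -> illegal
(5,6): no bracket -> illegal
(6,4): no bracket -> illegal
(6,5): no bracket -> illegal
(6,6): flips 1 -> legal
B mobility = 6
-- W to move --
(1,1): flips 3 -> legal
(1,2): no bracket -> illegal
(1,3): no bracket -> illegal
(2,1): no bracket -> illegal
(2,3): no bracket -> illegal
(2,4): no bracket -> illegal
(3,1): no bracket -> illegal
(3,2): flips 1 -> legal
(4,2): flips 2 -> legal
(5,2): flips 1 -> legal
(5,3): flips 1 -> legal
(5,4): flips 1 -> legal
W mobility = 6

Answer: B=6 W=6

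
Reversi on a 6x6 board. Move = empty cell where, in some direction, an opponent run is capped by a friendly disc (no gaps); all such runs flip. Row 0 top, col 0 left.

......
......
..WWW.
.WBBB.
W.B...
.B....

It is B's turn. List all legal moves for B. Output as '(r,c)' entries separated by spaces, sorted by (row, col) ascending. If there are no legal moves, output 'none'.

(1,1): flips 1 -> legal
(1,2): flips 2 -> legal
(1,3): flips 1 -> legal
(1,4): flips 2 -> legal
(1,5): flips 1 -> legal
(2,0): flips 1 -> legal
(2,1): no bracket -> illegal
(2,5): no bracket -> illegal
(3,0): flips 1 -> legal
(3,5): no bracket -> illegal
(4,1): no bracket -> illegal
(5,0): no bracket -> illegal

Answer: (1,1) (1,2) (1,3) (1,4) (1,5) (2,0) (3,0)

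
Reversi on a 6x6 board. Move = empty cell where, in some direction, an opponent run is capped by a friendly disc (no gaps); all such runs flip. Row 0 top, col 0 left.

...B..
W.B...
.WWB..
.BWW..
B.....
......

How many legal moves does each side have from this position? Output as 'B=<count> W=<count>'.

-- B to move --
(0,0): no bracket -> illegal
(0,1): no bracket -> illegal
(1,1): flips 1 -> legal
(1,3): flips 1 -> legal
(2,0): flips 2 -> legal
(2,4): no bracket -> illegal
(3,0): flips 1 -> legal
(3,4): flips 2 -> legal
(4,1): flips 1 -> legal
(4,2): flips 2 -> legal
(4,3): flips 1 -> legal
(4,4): no bracket -> illegal
B mobility = 8
-- W to move --
(0,1): no bracket -> illegal
(0,2): flips 1 -> legal
(0,4): no bracket -> illegal
(1,1): no bracket -> illegal
(1,3): flips 1 -> legal
(1,4): flips 1 -> legal
(2,0): no bracket -> illegal
(2,4): flips 1 -> legal
(3,0): flips 1 -> legal
(3,4): no bracket -> illegal
(4,1): flips 1 -> legal
(4,2): no bracket -> illegal
(5,0): no bracket -> illegal
(5,1): no bracket -> illegal
W mobility = 6

Answer: B=8 W=6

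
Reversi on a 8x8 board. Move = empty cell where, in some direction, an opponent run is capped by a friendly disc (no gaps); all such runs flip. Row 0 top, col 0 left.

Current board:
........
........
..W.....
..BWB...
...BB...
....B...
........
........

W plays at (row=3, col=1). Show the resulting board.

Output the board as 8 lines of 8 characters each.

Place W at (3,1); scan 8 dirs for brackets.
Dir NW: first cell '.' (not opp) -> no flip
Dir N: first cell '.' (not opp) -> no flip
Dir NE: first cell 'W' (not opp) -> no flip
Dir W: first cell '.' (not opp) -> no flip
Dir E: opp run (3,2) capped by W -> flip
Dir SW: first cell '.' (not opp) -> no flip
Dir S: first cell '.' (not opp) -> no flip
Dir SE: first cell '.' (not opp) -> no flip
All flips: (3,2)

Answer: ........
........
..W.....
.WWWB...
...BB...
....B...
........
........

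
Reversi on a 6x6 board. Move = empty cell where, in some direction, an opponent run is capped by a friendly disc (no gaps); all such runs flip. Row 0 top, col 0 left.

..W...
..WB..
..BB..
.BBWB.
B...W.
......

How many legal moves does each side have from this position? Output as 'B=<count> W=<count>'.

Answer: B=5 W=8

Derivation:
-- B to move --
(0,1): flips 1 -> legal
(0,3): no bracket -> illegal
(1,1): flips 1 -> legal
(2,1): no bracket -> illegal
(2,4): no bracket -> illegal
(3,5): no bracket -> illegal
(4,2): no bracket -> illegal
(4,3): flips 1 -> legal
(4,5): no bracket -> illegal
(5,3): no bracket -> illegal
(5,4): flips 1 -> legal
(5,5): flips 2 -> legal
B mobility = 5
-- W to move --
(0,3): flips 2 -> legal
(0,4): no bracket -> illegal
(1,1): flips 1 -> legal
(1,4): flips 1 -> legal
(2,0): no bracket -> illegal
(2,1): no bracket -> illegal
(2,4): flips 2 -> legal
(2,5): no bracket -> illegal
(3,0): flips 2 -> legal
(3,5): flips 1 -> legal
(4,1): no bracket -> illegal
(4,2): flips 2 -> legal
(4,3): no bracket -> illegal
(4,5): flips 2 -> legal
(5,0): no bracket -> illegal
(5,1): no bracket -> illegal
W mobility = 8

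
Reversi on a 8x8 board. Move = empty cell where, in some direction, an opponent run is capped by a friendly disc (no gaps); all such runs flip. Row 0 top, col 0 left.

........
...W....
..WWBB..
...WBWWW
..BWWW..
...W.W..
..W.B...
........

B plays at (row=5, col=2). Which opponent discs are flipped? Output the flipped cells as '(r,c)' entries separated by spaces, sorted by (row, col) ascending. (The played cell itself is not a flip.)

Dir NW: first cell '.' (not opp) -> no flip
Dir N: first cell 'B' (not opp) -> no flip
Dir NE: opp run (4,3) capped by B -> flip
Dir W: first cell '.' (not opp) -> no flip
Dir E: opp run (5,3), next='.' -> no flip
Dir SW: first cell '.' (not opp) -> no flip
Dir S: opp run (6,2), next='.' -> no flip
Dir SE: first cell '.' (not opp) -> no flip

Answer: (4,3)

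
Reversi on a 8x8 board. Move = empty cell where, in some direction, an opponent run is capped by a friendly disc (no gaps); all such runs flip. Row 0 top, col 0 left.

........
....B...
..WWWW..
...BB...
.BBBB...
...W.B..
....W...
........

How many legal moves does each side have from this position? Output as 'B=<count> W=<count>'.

Answer: B=11 W=11

Derivation:
-- B to move --
(1,1): flips 1 -> legal
(1,2): flips 1 -> legal
(1,3): flips 1 -> legal
(1,5): flips 1 -> legal
(1,6): flips 1 -> legal
(2,1): no bracket -> illegal
(2,6): no bracket -> illegal
(3,1): no bracket -> illegal
(3,2): flips 1 -> legal
(3,5): no bracket -> illegal
(3,6): flips 1 -> legal
(5,2): no bracket -> illegal
(5,4): no bracket -> illegal
(6,2): flips 1 -> legal
(6,3): flips 1 -> legal
(6,5): no bracket -> illegal
(7,3): flips 1 -> legal
(7,4): no bracket -> illegal
(7,5): flips 2 -> legal
B mobility = 11
-- W to move --
(0,3): flips 1 -> legal
(0,4): flips 1 -> legal
(0,5): flips 1 -> legal
(1,3): no bracket -> illegal
(1,5): no bracket -> illegal
(3,0): no bracket -> illegal
(3,1): flips 1 -> legal
(3,2): no bracket -> illegal
(3,5): flips 1 -> legal
(4,0): no bracket -> illegal
(4,5): flips 1 -> legal
(4,6): flips 1 -> legal
(5,0): no bracket -> illegal
(5,1): flips 2 -> legal
(5,2): flips 2 -> legal
(5,4): flips 2 -> legal
(5,6): no bracket -> illegal
(6,5): no bracket -> illegal
(6,6): flips 3 -> legal
W mobility = 11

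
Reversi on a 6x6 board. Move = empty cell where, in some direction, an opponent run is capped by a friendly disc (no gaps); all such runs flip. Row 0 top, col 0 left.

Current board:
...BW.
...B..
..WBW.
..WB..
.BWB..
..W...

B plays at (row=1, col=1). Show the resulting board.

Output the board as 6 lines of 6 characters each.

Answer: ...BW.
.B.B..
..BBW.
..WB..
.BWB..
..W...

Derivation:
Place B at (1,1); scan 8 dirs for brackets.
Dir NW: first cell '.' (not opp) -> no flip
Dir N: first cell '.' (not opp) -> no flip
Dir NE: first cell '.' (not opp) -> no flip
Dir W: first cell '.' (not opp) -> no flip
Dir E: first cell '.' (not opp) -> no flip
Dir SW: first cell '.' (not opp) -> no flip
Dir S: first cell '.' (not opp) -> no flip
Dir SE: opp run (2,2) capped by B -> flip
All flips: (2,2)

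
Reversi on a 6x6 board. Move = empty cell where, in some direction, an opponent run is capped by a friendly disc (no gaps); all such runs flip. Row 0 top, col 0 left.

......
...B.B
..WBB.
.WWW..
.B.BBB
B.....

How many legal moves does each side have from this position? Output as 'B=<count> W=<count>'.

Answer: B=4 W=8

Derivation:
-- B to move --
(1,1): flips 2 -> legal
(1,2): no bracket -> illegal
(2,0): no bracket -> illegal
(2,1): flips 3 -> legal
(3,0): no bracket -> illegal
(3,4): no bracket -> illegal
(4,0): flips 2 -> legal
(4,2): flips 1 -> legal
B mobility = 4
-- W to move --
(0,2): no bracket -> illegal
(0,3): flips 2 -> legal
(0,4): flips 1 -> legal
(0,5): no bracket -> illegal
(1,2): no bracket -> illegal
(1,4): flips 1 -> legal
(2,5): flips 2 -> legal
(3,0): no bracket -> illegal
(3,4): no bracket -> illegal
(3,5): no bracket -> illegal
(4,0): no bracket -> illegal
(4,2): no bracket -> illegal
(5,1): flips 1 -> legal
(5,2): no bracket -> illegal
(5,3): flips 1 -> legal
(5,4): flips 1 -> legal
(5,5): flips 1 -> legal
W mobility = 8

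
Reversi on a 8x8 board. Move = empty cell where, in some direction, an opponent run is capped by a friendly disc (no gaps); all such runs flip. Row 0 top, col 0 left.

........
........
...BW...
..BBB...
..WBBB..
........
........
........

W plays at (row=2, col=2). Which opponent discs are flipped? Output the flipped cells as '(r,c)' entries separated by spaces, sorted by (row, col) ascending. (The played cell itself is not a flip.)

Dir NW: first cell '.' (not opp) -> no flip
Dir N: first cell '.' (not opp) -> no flip
Dir NE: first cell '.' (not opp) -> no flip
Dir W: first cell '.' (not opp) -> no flip
Dir E: opp run (2,3) capped by W -> flip
Dir SW: first cell '.' (not opp) -> no flip
Dir S: opp run (3,2) capped by W -> flip
Dir SE: opp run (3,3) (4,4), next='.' -> no flip

Answer: (2,3) (3,2)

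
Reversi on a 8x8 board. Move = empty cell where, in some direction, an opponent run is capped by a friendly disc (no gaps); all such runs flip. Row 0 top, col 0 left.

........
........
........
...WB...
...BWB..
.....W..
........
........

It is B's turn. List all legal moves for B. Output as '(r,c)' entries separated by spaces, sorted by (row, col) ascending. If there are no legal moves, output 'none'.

Answer: (2,3) (3,2) (5,4) (6,5)

Derivation:
(2,2): no bracket -> illegal
(2,3): flips 1 -> legal
(2,4): no bracket -> illegal
(3,2): flips 1 -> legal
(3,5): no bracket -> illegal
(4,2): no bracket -> illegal
(4,6): no bracket -> illegal
(5,3): no bracket -> illegal
(5,4): flips 1 -> legal
(5,6): no bracket -> illegal
(6,4): no bracket -> illegal
(6,5): flips 1 -> legal
(6,6): no bracket -> illegal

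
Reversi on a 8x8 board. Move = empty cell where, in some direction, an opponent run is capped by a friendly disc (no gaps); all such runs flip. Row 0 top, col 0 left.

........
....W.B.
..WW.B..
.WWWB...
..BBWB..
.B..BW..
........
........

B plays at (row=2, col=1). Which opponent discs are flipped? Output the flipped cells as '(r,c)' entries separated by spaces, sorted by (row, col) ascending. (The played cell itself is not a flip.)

Answer: (3,2)

Derivation:
Dir NW: first cell '.' (not opp) -> no flip
Dir N: first cell '.' (not opp) -> no flip
Dir NE: first cell '.' (not opp) -> no flip
Dir W: first cell '.' (not opp) -> no flip
Dir E: opp run (2,2) (2,3), next='.' -> no flip
Dir SW: first cell '.' (not opp) -> no flip
Dir S: opp run (3,1), next='.' -> no flip
Dir SE: opp run (3,2) capped by B -> flip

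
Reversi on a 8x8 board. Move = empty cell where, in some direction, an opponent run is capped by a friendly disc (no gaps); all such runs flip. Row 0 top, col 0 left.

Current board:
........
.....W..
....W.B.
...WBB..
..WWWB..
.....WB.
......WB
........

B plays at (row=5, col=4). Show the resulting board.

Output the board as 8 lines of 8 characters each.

Place B at (5,4); scan 8 dirs for brackets.
Dir NW: opp run (4,3), next='.' -> no flip
Dir N: opp run (4,4) capped by B -> flip
Dir NE: first cell 'B' (not opp) -> no flip
Dir W: first cell '.' (not opp) -> no flip
Dir E: opp run (5,5) capped by B -> flip
Dir SW: first cell '.' (not opp) -> no flip
Dir S: first cell '.' (not opp) -> no flip
Dir SE: first cell '.' (not opp) -> no flip
All flips: (4,4) (5,5)

Answer: ........
.....W..
....W.B.
...WBB..
..WWBB..
....BBB.
......WB
........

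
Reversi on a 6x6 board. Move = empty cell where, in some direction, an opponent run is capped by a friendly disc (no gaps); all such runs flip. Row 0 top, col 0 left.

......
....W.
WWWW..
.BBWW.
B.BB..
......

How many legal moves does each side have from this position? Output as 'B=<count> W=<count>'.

Answer: B=8 W=6

Derivation:
-- B to move --
(0,3): no bracket -> illegal
(0,4): no bracket -> illegal
(0,5): flips 2 -> legal
(1,0): flips 1 -> legal
(1,1): flips 1 -> legal
(1,2): flips 1 -> legal
(1,3): flips 3 -> legal
(1,5): no bracket -> illegal
(2,4): flips 1 -> legal
(2,5): flips 1 -> legal
(3,0): no bracket -> illegal
(3,5): flips 2 -> legal
(4,4): no bracket -> illegal
(4,5): no bracket -> illegal
B mobility = 8
-- W to move --
(3,0): flips 2 -> legal
(4,1): flips 2 -> legal
(4,4): no bracket -> illegal
(5,0): no bracket -> illegal
(5,1): flips 1 -> legal
(5,2): flips 3 -> legal
(5,3): flips 3 -> legal
(5,4): flips 2 -> legal
W mobility = 6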